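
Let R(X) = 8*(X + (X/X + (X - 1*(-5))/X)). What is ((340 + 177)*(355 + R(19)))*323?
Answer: 87687853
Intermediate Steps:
R(X) = 8 + 8*X + 8*(5 + X)/X (R(X) = 8*(X + (1 + (X + 5)/X)) = 8*(X + (1 + (5 + X)/X)) = 8*(1 + X + (5 + X)/X) = 8 + 8*X + 8*(5 + X)/X)
((340 + 177)*(355 + R(19)))*323 = ((340 + 177)*(355 + (16 + 8*19 + 40/19)))*323 = (517*(355 + (16 + 152 + 40*(1/19))))*323 = (517*(355 + (16 + 152 + 40/19)))*323 = (517*(355 + 3232/19))*323 = (517*(9977/19))*323 = (5158109/19)*323 = 87687853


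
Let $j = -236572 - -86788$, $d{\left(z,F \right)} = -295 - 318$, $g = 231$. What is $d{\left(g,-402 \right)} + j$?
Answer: $-150397$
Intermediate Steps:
$d{\left(z,F \right)} = -613$ ($d{\left(z,F \right)} = -295 - 318 = -613$)
$j = -149784$ ($j = -236572 + 86788 = -149784$)
$d{\left(g,-402 \right)} + j = -613 - 149784 = -150397$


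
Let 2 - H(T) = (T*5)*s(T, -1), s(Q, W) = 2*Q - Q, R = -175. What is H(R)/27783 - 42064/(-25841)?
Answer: -929395777/239313501 ≈ -3.8836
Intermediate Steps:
s(Q, W) = Q
H(T) = 2 - 5*T**2 (H(T) = 2 - T*5*T = 2 - 5*T*T = 2 - 5*T**2)
H(R)/27783 - 42064/(-25841) = (2 - 5*(-175)**2)/27783 - 42064/(-25841) = (2 - 5*30625)*(1/27783) - 42064*(-1/25841) = (2 - 153125)*(1/27783) + 42064/25841 = -153123*1/27783 + 42064/25841 = -51041/9261 + 42064/25841 = -929395777/239313501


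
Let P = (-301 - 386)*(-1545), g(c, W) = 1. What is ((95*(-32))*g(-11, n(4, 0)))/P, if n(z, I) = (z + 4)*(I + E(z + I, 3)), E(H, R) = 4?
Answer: -608/212283 ≈ -0.0028641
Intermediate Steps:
n(z, I) = (4 + I)*(4 + z) (n(z, I) = (z + 4)*(I + 4) = (4 + z)*(4 + I) = (4 + I)*(4 + z))
P = 1061415 (P = -687*(-1545) = 1061415)
((95*(-32))*g(-11, n(4, 0)))/P = ((95*(-32))*1)/1061415 = -3040*1*(1/1061415) = -3040*1/1061415 = -608/212283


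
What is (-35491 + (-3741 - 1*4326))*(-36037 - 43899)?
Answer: 3481852288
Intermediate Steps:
(-35491 + (-3741 - 1*4326))*(-36037 - 43899) = (-35491 + (-3741 - 4326))*(-79936) = (-35491 - 8067)*(-79936) = -43558*(-79936) = 3481852288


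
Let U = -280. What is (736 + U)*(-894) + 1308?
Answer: -406356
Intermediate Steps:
(736 + U)*(-894) + 1308 = (736 - 280)*(-894) + 1308 = 456*(-894) + 1308 = -407664 + 1308 = -406356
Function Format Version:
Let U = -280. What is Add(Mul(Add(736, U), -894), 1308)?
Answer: -406356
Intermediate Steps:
Add(Mul(Add(736, U), -894), 1308) = Add(Mul(Add(736, -280), -894), 1308) = Add(Mul(456, -894), 1308) = Add(-407664, 1308) = -406356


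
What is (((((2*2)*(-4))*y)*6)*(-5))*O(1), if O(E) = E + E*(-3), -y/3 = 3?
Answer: 8640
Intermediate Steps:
y = -9 (y = -3*3 = -9)
O(E) = -2*E (O(E) = E - 3*E = -2*E)
(((((2*2)*(-4))*y)*6)*(-5))*O(1) = (((((2*2)*(-4))*(-9))*6)*(-5))*(-2*1) = ((((4*(-4))*(-9))*6)*(-5))*(-2) = ((-16*(-9)*6)*(-5))*(-2) = ((144*6)*(-5))*(-2) = (864*(-5))*(-2) = -4320*(-2) = 8640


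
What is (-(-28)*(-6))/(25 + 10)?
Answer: -24/5 ≈ -4.8000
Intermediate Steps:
(-(-28)*(-6))/(25 + 10) = -28*6/35 = -168*1/35 = -24/5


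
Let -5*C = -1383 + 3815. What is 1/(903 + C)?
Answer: 5/2083 ≈ 0.0024004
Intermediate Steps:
C = -2432/5 (C = -(-1383 + 3815)/5 = -⅕*2432 = -2432/5 ≈ -486.40)
1/(903 + C) = 1/(903 - 2432/5) = 1/(2083/5) = 5/2083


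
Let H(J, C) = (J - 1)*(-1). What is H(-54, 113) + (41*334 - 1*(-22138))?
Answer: 35887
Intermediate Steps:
H(J, C) = 1 - J (H(J, C) = (-1 + J)*(-1) = 1 - J)
H(-54, 113) + (41*334 - 1*(-22138)) = (1 - 1*(-54)) + (41*334 - 1*(-22138)) = (1 + 54) + (13694 + 22138) = 55 + 35832 = 35887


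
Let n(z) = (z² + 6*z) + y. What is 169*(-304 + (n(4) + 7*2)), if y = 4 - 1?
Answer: -41743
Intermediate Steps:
y = 3
n(z) = 3 + z² + 6*z (n(z) = (z² + 6*z) + 3 = 3 + z² + 6*z)
169*(-304 + (n(4) + 7*2)) = 169*(-304 + ((3 + 4² + 6*4) + 7*2)) = 169*(-304 + ((3 + 16 + 24) + 14)) = 169*(-304 + (43 + 14)) = 169*(-304 + 57) = 169*(-247) = -41743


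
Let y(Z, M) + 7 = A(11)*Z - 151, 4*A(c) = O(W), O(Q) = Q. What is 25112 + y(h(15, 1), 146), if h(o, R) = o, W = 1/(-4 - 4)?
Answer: 798513/32 ≈ 24954.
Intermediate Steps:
W = -⅛ (W = 1/(-8) = -⅛ ≈ -0.12500)
A(c) = -1/32 (A(c) = (¼)*(-⅛) = -1/32)
y(Z, M) = -158 - Z/32 (y(Z, M) = -7 + (-Z/32 - 151) = -7 + (-151 - Z/32) = -158 - Z/32)
25112 + y(h(15, 1), 146) = 25112 + (-158 - 1/32*15) = 25112 + (-158 - 15/32) = 25112 - 5071/32 = 798513/32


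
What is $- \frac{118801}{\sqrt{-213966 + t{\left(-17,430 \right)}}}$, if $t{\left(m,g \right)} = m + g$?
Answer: $\frac{118801 i \sqrt{213553}}{213553} \approx 257.08 i$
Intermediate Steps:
$t{\left(m,g \right)} = g + m$
$- \frac{118801}{\sqrt{-213966 + t{\left(-17,430 \right)}}} = - \frac{118801}{\sqrt{-213966 + \left(430 - 17\right)}} = - \frac{118801}{\sqrt{-213966 + 413}} = - \frac{118801}{\sqrt{-213553}} = - \frac{118801}{i \sqrt{213553}} = - 118801 \left(- \frac{i \sqrt{213553}}{213553}\right) = \frac{118801 i \sqrt{213553}}{213553}$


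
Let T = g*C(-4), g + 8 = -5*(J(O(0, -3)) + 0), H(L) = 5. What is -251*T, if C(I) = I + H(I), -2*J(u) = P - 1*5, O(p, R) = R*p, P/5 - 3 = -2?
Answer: 2008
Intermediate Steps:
P = 5 (P = 15 + 5*(-2) = 15 - 10 = 5)
J(u) = 0 (J(u) = -(5 - 1*5)/2 = -(5 - 5)/2 = -1/2*0 = 0)
C(I) = 5 + I (C(I) = I + 5 = 5 + I)
g = -8 (g = -8 - 5*(0 + 0) = -8 - 5*0 = -8 + 0 = -8)
T = -8 (T = -8*(5 - 4) = -8*1 = -8)
-251*T = -251*(-8) = 2008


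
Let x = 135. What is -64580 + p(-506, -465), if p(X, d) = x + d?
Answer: -64910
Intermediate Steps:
p(X, d) = 135 + d
-64580 + p(-506, -465) = -64580 + (135 - 465) = -64580 - 330 = -64910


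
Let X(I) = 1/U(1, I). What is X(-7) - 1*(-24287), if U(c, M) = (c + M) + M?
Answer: 315730/13 ≈ 24287.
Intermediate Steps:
U(c, M) = c + 2*M (U(c, M) = (M + c) + M = c + 2*M)
X(I) = 1/(1 + 2*I)
X(-7) - 1*(-24287) = 1/(1 + 2*(-7)) - 1*(-24287) = 1/(1 - 14) + 24287 = 1/(-13) + 24287 = -1/13 + 24287 = 315730/13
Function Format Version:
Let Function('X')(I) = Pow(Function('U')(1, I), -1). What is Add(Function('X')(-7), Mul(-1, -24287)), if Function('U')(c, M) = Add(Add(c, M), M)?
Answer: Rational(315730, 13) ≈ 24287.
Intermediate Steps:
Function('U')(c, M) = Add(c, Mul(2, M)) (Function('U')(c, M) = Add(Add(M, c), M) = Add(c, Mul(2, M)))
Function('X')(I) = Pow(Add(1, Mul(2, I)), -1)
Add(Function('X')(-7), Mul(-1, -24287)) = Add(Pow(Add(1, Mul(2, -7)), -1), Mul(-1, -24287)) = Add(Pow(Add(1, -14), -1), 24287) = Add(Pow(-13, -1), 24287) = Add(Rational(-1, 13), 24287) = Rational(315730, 13)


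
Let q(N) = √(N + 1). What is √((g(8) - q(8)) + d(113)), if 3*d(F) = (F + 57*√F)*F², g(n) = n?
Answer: √(4328736 + 2183499*√113)/3 ≈ 1749.3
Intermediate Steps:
q(N) = √(1 + N)
d(F) = F²*(F + 57*√F)/3 (d(F) = ((F + 57*√F)*F²)/3 = (F²*(F + 57*√F))/3 = F²*(F + 57*√F)/3)
√((g(8) - q(8)) + d(113)) = √((8 - √(1 + 8)) + (19*113^(5/2) + (⅓)*113³)) = √((8 - √9) + (19*(12769*√113) + (⅓)*1442897)) = √((8 - 1*3) + (242611*√113 + 1442897/3)) = √((8 - 3) + (1442897/3 + 242611*√113)) = √(5 + (1442897/3 + 242611*√113)) = √(1442912/3 + 242611*√113)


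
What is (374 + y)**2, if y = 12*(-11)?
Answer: 58564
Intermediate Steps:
y = -132
(374 + y)**2 = (374 - 132)**2 = 242**2 = 58564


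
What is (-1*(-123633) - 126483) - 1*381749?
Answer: -384599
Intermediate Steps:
(-1*(-123633) - 126483) - 1*381749 = (123633 - 126483) - 381749 = -2850 - 381749 = -384599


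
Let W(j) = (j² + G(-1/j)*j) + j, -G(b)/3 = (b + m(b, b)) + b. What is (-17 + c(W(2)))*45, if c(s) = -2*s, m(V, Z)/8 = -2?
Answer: -10485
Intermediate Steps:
m(V, Z) = -16 (m(V, Z) = 8*(-2) = -16)
G(b) = 48 - 6*b (G(b) = -3*((b - 16) + b) = -3*((-16 + b) + b) = -3*(-16 + 2*b) = 48 - 6*b)
W(j) = j + j² + j*(48 + 6/j) (W(j) = (j² + (48 - (-6)/j)*j) + j = (j² + (48 + 6/j)*j) + j = (j² + j*(48 + 6/j)) + j = j + j² + j*(48 + 6/j))
(-17 + c(W(2)))*45 = (-17 - 2*(6 + 2*(49 + 2)))*45 = (-17 - 2*(6 + 2*51))*45 = (-17 - 2*(6 + 102))*45 = (-17 - 2*108)*45 = (-17 - 216)*45 = -233*45 = -10485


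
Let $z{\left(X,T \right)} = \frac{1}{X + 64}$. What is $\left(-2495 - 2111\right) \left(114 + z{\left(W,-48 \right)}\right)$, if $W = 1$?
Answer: $- \frac{34135066}{65} \approx -5.2516 \cdot 10^{5}$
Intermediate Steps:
$z{\left(X,T \right)} = \frac{1}{64 + X}$
$\left(-2495 - 2111\right) \left(114 + z{\left(W,-48 \right)}\right) = \left(-2495 - 2111\right) \left(114 + \frac{1}{64 + 1}\right) = - 4606 \left(114 + \frac{1}{65}\right) = \left(-4606\right) \frac{7411}{65} = - \frac{34135066}{65}$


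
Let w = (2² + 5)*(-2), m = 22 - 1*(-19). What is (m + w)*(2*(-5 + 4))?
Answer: -46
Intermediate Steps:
m = 41 (m = 22 + 19 = 41)
w = -18 (w = (4 + 5)*(-2) = 9*(-2) = -18)
(m + w)*(2*(-5 + 4)) = (41 - 18)*(2*(-5 + 4)) = 23*(2*(-1)) = 23*(-2) = -46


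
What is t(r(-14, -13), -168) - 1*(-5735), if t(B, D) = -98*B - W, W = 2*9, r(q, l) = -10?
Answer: 6697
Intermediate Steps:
W = 18
t(B, D) = -18 - 98*B (t(B, D) = -98*B - 1*18 = -98*B - 18 = -18 - 98*B)
t(r(-14, -13), -168) - 1*(-5735) = (-18 - 98*(-10)) - 1*(-5735) = (-18 + 980) + 5735 = 962 + 5735 = 6697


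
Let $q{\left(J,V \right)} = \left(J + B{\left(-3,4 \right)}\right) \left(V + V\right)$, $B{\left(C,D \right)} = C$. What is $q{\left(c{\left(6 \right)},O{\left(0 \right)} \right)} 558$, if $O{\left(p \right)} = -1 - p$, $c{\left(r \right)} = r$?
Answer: $-3348$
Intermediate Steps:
$q{\left(J,V \right)} = 2 V \left(-3 + J\right)$ ($q{\left(J,V \right)} = \left(J - 3\right) \left(V + V\right) = \left(-3 + J\right) 2 V = 2 V \left(-3 + J\right)$)
$q{\left(c{\left(6 \right)},O{\left(0 \right)} \right)} 558 = 2 \left(-1 - 0\right) \left(-3 + 6\right) 558 = 2 \left(-1 + 0\right) 3 \cdot 558 = 2 \left(-1\right) 3 \cdot 558 = \left(-6\right) 558 = -3348$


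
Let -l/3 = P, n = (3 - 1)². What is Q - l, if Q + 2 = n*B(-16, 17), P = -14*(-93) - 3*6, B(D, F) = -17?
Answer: 3782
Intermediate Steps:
n = 4 (n = 2² = 4)
P = 1284 (P = 1302 - 18 = 1284)
l = -3852 (l = -3*1284 = -3852)
Q = -70 (Q = -2 + 4*(-17) = -2 - 68 = -70)
Q - l = -70 - 1*(-3852) = -70 + 3852 = 3782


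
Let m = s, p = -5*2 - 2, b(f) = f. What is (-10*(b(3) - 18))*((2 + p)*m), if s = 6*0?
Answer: 0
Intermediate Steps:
s = 0
p = -12 (p = -10 - 2 = -12)
m = 0
(-10*(b(3) - 18))*((2 + p)*m) = (-10*(3 - 18))*((2 - 12)*0) = (-10*(-15))*(-10*0) = 150*0 = 0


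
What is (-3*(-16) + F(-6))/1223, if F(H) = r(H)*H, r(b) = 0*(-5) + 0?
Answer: 48/1223 ≈ 0.039248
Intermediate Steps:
r(b) = 0 (r(b) = 0 + 0 = 0)
F(H) = 0 (F(H) = 0*H = 0)
(-3*(-16) + F(-6))/1223 = (-3*(-16) + 0)/1223 = (48 + 0)*(1/1223) = 48*(1/1223) = 48/1223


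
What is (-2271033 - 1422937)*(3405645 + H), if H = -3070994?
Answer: -1236190754470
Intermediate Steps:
(-2271033 - 1422937)*(3405645 + H) = (-2271033 - 1422937)*(3405645 - 3070994) = -3693970*334651 = -1236190754470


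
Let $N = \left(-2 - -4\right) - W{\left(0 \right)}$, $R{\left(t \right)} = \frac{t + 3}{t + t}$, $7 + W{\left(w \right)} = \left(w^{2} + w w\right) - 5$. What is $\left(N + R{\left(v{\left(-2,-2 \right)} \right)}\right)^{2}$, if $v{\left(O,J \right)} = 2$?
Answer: $\frac{3721}{16} \approx 232.56$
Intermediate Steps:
$W{\left(w \right)} = -12 + 2 w^{2}$ ($W{\left(w \right)} = -7 - \left(5 - w^{2} - w w\right) = -7 + \left(\left(w^{2} + w^{2}\right) - 5\right) = -7 + \left(2 w^{2} - 5\right) = -7 + \left(-5 + 2 w^{2}\right) = -12 + 2 w^{2}$)
$R{\left(t \right)} = \frac{3 + t}{2 t}$
$N = 14$ ($N = \left(-2 - -4\right) - \left(-12 + 2 \cdot 0^{2}\right) = \left(-2 + 4\right) - \left(-12 + 2 \cdot 0\right) = 2 - \left(-12 + 0\right) = 2 - -12 = 2 + 12 = 14$)
$\left(N + R{\left(v{\left(-2,-2 \right)} \right)}\right)^{2} = \left(14 + \frac{3 + 2}{2 \cdot 2}\right)^{2} = \left(14 + \frac{1}{2} \cdot \frac{1}{2} \cdot 5\right)^{2} = \left(14 + \frac{5}{4}\right)^{2} = \left(\frac{61}{4}\right)^{2} = \frac{3721}{16}$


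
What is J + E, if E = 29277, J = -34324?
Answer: -5047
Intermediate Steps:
J + E = -34324 + 29277 = -5047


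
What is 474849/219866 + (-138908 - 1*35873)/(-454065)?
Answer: 254040710531/99833455290 ≈ 2.5446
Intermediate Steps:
474849/219866 + (-138908 - 1*35873)/(-454065) = 474849*(1/219866) + (-138908 - 35873)*(-1/454065) = 474849/219866 - 174781*(-1/454065) = 474849/219866 + 174781/454065 = 254040710531/99833455290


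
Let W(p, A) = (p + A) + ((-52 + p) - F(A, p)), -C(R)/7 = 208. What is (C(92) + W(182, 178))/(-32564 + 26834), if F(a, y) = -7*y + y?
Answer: -21/955 ≈ -0.021990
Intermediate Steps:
F(a, y) = -6*y
C(R) = -1456 (C(R) = -7*208 = -1456)
W(p, A) = -52 + A + 8*p (W(p, A) = (p + A) + ((-52 + p) - (-6)*p) = (A + p) + ((-52 + p) + 6*p) = (A + p) + (-52 + 7*p) = -52 + A + 8*p)
(C(92) + W(182, 178))/(-32564 + 26834) = (-1456 + (-52 + 178 + 8*182))/(-32564 + 26834) = (-1456 + (-52 + 178 + 1456))/(-5730) = (-1456 + 1582)*(-1/5730) = 126*(-1/5730) = -21/955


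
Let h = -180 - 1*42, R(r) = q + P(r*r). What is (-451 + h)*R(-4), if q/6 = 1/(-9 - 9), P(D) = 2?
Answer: -3365/3 ≈ -1121.7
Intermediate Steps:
q = -1/3 (q = 6/(-9 - 9) = 6/(-18) = 6*(-1/18) = -1/3 ≈ -0.33333)
R(r) = 5/3 (R(r) = -1/3 + 2 = 5/3)
h = -222 (h = -180 - 42 = -222)
(-451 + h)*R(-4) = (-451 - 222)*(5/3) = -673*5/3 = -3365/3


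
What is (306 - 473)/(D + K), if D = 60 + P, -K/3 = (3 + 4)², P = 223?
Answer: -167/136 ≈ -1.2279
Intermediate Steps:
K = -147 (K = -3*(3 + 4)² = -3*7² = -3*49 = -147)
D = 283 (D = 60 + 223 = 283)
(306 - 473)/(D + K) = (306 - 473)/(283 - 147) = -167/136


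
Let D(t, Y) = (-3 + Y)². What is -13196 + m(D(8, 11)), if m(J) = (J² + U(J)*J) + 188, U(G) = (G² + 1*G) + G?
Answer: 261424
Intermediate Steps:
U(G) = G² + 2*G (U(G) = (G² + G) + G = (G + G²) + G = G² + 2*G)
m(J) = 188 + J² + J²*(2 + J) (m(J) = (J² + (J*(2 + J))*J) + 188 = (J² + J²*(2 + J)) + 188 = 188 + J² + J²*(2 + J))
-13196 + m(D(8, 11)) = -13196 + (188 + ((-3 + 11)²)³ + 3*((-3 + 11)²)²) = -13196 + (188 + (8²)³ + 3*(8²)²) = -13196 + (188 + 64³ + 3*64²) = -13196 + (188 + 262144 + 3*4096) = -13196 + (188 + 262144 + 12288) = -13196 + 274620 = 261424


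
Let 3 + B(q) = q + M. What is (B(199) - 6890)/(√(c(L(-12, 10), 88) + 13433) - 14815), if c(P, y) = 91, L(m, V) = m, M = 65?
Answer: 98208635/219470701 + 92806*√69/219470701 ≈ 0.45099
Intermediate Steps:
B(q) = 62 + q (B(q) = -3 + (q + 65) = -3 + (65 + q) = 62 + q)
(B(199) - 6890)/(√(c(L(-12, 10), 88) + 13433) - 14815) = ((62 + 199) - 6890)/(√(91 + 13433) - 14815) = (261 - 6890)/(√13524 - 14815) = -6629/(14*√69 - 14815) = -6629/(-14815 + 14*√69)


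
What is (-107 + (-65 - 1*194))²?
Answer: 133956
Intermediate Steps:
(-107 + (-65 - 1*194))² = (-107 + (-65 - 194))² = (-107 - 259)² = (-366)² = 133956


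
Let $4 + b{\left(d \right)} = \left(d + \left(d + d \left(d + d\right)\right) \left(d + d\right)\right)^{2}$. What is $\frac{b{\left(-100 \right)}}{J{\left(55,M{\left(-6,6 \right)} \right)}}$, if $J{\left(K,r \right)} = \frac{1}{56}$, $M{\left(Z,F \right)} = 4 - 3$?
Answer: $887106976559776$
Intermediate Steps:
$M{\left(Z,F \right)} = 1$
$J{\left(K,r \right)} = \frac{1}{56}$
$b{\left(d \right)} = -4 + \left(d + 2 d \left(d + 2 d^{2}\right)\right)^{2}$ ($b{\left(d \right)} = -4 + \left(d + \left(d + d \left(d + d\right)\right) \left(d + d\right)\right)^{2} = -4 + \left(d + \left(d + d 2 d\right) 2 d\right)^{2} = -4 + \left(d + \left(d + 2 d^{2}\right) 2 d\right)^{2} = -4 + \left(d + 2 d \left(d + 2 d^{2}\right)\right)^{2}$)
$\frac{b{\left(-100 \right)}}{J{\left(55,M{\left(-6,6 \right)} \right)}} = \left(-4 + \left(-100\right)^{2} \left(1 + 2 \left(-100\right) + 4 \left(-100\right)^{2}\right)^{2}\right) \frac{1}{\frac{1}{56}} = \left(-4 + 10000 \left(1 - 200 + 4 \cdot 10000\right)^{2}\right) 56 = \left(-4 + 10000 \left(1 - 200 + 40000\right)^{2}\right) 56 = \left(-4 + 10000 \cdot 39801^{2}\right) 56 = \left(-4 + 10000 \cdot 1584119601\right) 56 = \left(-4 + 15841196010000\right) 56 = 15841196009996 \cdot 56 = 887106976559776$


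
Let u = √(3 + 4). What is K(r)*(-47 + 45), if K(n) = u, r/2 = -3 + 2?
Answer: -2*√7 ≈ -5.2915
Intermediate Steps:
u = √7 ≈ 2.6458
r = -2 (r = 2*(-3 + 2) = 2*(-1) = -2)
K(n) = √7
K(r)*(-47 + 45) = √7*(-47 + 45) = √7*(-2) = -2*√7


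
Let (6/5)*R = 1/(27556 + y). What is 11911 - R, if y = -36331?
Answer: 125422831/10530 ≈ 11911.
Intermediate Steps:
R = -1/10530 (R = 5/(6*(27556 - 36331)) = (⅚)/(-8775) = (⅚)*(-1/8775) = -1/10530 ≈ -9.4967e-5)
11911 - R = 11911 - 1*(-1/10530) = 11911 + 1/10530 = 125422831/10530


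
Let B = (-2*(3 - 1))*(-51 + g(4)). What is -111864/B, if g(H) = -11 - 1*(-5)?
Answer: -9322/19 ≈ -490.63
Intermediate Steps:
g(H) = -6 (g(H) = -11 + 5 = -6)
B = 228 (B = (-2*(3 - 1))*(-51 - 6) = -2*2*(-57) = -4*(-57) = 228)
-111864/B = -111864/228 = -111864*1/228 = -9322/19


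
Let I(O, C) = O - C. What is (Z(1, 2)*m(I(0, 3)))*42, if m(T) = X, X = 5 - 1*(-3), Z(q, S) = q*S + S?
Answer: 1344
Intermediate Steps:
Z(q, S) = S + S*q (Z(q, S) = S*q + S = S + S*q)
X = 8 (X = 5 + 3 = 8)
m(T) = 8
(Z(1, 2)*m(I(0, 3)))*42 = ((2*(1 + 1))*8)*42 = ((2*2)*8)*42 = (4*8)*42 = 32*42 = 1344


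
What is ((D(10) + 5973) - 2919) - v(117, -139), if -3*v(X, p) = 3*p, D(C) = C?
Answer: 2925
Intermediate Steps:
v(X, p) = -p
((D(10) + 5973) - 2919) - v(117, -139) = ((10 + 5973) - 2919) - (-1)*(-139) = (5983 - 2919) - 1*139 = 3064 - 139 = 2925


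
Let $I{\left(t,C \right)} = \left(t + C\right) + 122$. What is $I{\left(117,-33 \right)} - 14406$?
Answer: $-14200$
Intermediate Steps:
$I{\left(t,C \right)} = 122 + C + t$ ($I{\left(t,C \right)} = \left(C + t\right) + 122 = 122 + C + t$)
$I{\left(117,-33 \right)} - 14406 = \left(122 - 33 + 117\right) - 14406 = 206 - 14406 = -14200$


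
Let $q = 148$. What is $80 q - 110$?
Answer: $11730$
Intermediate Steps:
$80 q - 110 = 80 \cdot 148 - 110 = 11840 - 110 = 11730$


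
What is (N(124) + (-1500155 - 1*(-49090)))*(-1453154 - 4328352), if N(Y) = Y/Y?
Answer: 8389335222384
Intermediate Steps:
N(Y) = 1
(N(124) + (-1500155 - 1*(-49090)))*(-1453154 - 4328352) = (1 + (-1500155 - 1*(-49090)))*(-1453154 - 4328352) = (1 + (-1500155 + 49090))*(-5781506) = (1 - 1451065)*(-5781506) = -1451064*(-5781506) = 8389335222384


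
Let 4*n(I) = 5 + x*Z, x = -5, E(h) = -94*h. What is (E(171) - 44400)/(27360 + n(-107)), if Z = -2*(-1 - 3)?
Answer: -241896/109405 ≈ -2.2110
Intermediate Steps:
Z = 8 (Z = -2*(-4) = 8)
n(I) = -35/4 (n(I) = (5 - 5*8)/4 = (5 - 40)/4 = (¼)*(-35) = -35/4)
(E(171) - 44400)/(27360 + n(-107)) = (-94*171 - 44400)/(27360 - 35/4) = (-16074 - 44400)/(109405/4) = -60474*4/109405 = -241896/109405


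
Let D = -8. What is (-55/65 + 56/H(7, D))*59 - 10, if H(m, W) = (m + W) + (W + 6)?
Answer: -45289/39 ≈ -1161.3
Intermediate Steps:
H(m, W) = 6 + m + 2*W (H(m, W) = (W + m) + (6 + W) = 6 + m + 2*W)
(-55/65 + 56/H(7, D))*59 - 10 = (-55/65 + 56/(6 + 7 + 2*(-8)))*59 - 10 = (-55*1/65 + 56/(6 + 7 - 16))*59 - 10 = (-11/13 + 56/(-3))*59 - 10 = (-11/13 + 56*(-⅓))*59 - 10 = (-11/13 - 56/3)*59 - 10 = -761/39*59 - 10 = -44899/39 - 10 = -45289/39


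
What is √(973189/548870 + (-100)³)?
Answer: I*√6148117198892930/78410 ≈ 1000.0*I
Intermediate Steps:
√(973189/548870 + (-100)³) = √(973189*(1/548870) - 1000000) = √(139027/78410 - 1000000) = √(-78409860973/78410) = I*√6148117198892930/78410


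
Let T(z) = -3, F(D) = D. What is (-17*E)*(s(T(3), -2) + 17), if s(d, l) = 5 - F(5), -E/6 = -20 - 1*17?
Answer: -64158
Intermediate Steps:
E = 222 (E = -6*(-20 - 1*17) = -6*(-20 - 17) = -6*(-37) = 222)
s(d, l) = 0 (s(d, l) = 5 - 1*5 = 5 - 5 = 0)
(-17*E)*(s(T(3), -2) + 17) = (-17*222)*(0 + 17) = -3774*17 = -64158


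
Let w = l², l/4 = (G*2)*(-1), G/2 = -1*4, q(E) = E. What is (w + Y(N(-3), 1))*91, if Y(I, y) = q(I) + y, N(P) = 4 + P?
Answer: 372918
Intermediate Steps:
G = -8 (G = 2*(-1*4) = 2*(-4) = -8)
l = 64 (l = 4*(-8*2*(-1)) = 4*(-16*(-1)) = 4*16 = 64)
Y(I, y) = I + y
w = 4096 (w = 64² = 4096)
(w + Y(N(-3), 1))*91 = (4096 + ((4 - 3) + 1))*91 = (4096 + (1 + 1))*91 = (4096 + 2)*91 = 4098*91 = 372918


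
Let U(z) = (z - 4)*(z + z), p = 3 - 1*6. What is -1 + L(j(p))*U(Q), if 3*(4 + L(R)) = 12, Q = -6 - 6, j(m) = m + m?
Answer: -1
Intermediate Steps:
p = -3 (p = 3 - 6 = -3)
j(m) = 2*m
Q = -12
U(z) = 2*z*(-4 + z) (U(z) = (-4 + z)*(2*z) = 2*z*(-4 + z))
L(R) = 0 (L(R) = -4 + (⅓)*12 = -4 + 4 = 0)
-1 + L(j(p))*U(Q) = -1 + 0*(2*(-12)*(-4 - 12)) = -1 + 0*(2*(-12)*(-16)) = -1 + 0*384 = -1 + 0 = -1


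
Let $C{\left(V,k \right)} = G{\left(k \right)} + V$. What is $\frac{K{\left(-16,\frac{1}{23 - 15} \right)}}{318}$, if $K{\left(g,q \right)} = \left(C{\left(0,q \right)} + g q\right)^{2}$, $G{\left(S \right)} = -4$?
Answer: $\frac{6}{53} \approx 0.11321$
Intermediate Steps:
$C{\left(V,k \right)} = -4 + V$
$K{\left(g,q \right)} = \left(-4 + g q\right)^{2}$ ($K{\left(g,q \right)} = \left(\left(-4 + 0\right) + g q\right)^{2} = \left(-4 + g q\right)^{2}$)
$\frac{K{\left(-16,\frac{1}{23 - 15} \right)}}{318} = \frac{\left(-4 - \frac{16}{23 - 15}\right)^{2}}{318} = \left(-4 - \frac{16}{8}\right)^{2} \cdot \frac{1}{318} = \left(-4 - 2\right)^{2} \cdot \frac{1}{318} = \left(-6\right)^{2} \cdot \frac{1}{318} = 36 \cdot \frac{1}{318} = \frac{6}{53}$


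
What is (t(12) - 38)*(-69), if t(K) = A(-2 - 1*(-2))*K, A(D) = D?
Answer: 2622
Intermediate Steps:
t(K) = 0 (t(K) = (-2 - 1*(-2))*K = (-2 + 2)*K = 0*K = 0)
(t(12) - 38)*(-69) = (0 - 38)*(-69) = -38*(-69) = 2622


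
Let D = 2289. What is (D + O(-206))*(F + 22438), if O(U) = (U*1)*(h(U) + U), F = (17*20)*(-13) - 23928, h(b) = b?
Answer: -515121510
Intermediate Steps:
F = -28348 (F = 340*(-13) - 23928 = -4420 - 23928 = -28348)
O(U) = 2*U² (O(U) = (U*1)*(U + U) = U*(2*U) = 2*U²)
(D + O(-206))*(F + 22438) = (2289 + 2*(-206)²)*(-28348 + 22438) = (2289 + 2*42436)*(-5910) = (2289 + 84872)*(-5910) = 87161*(-5910) = -515121510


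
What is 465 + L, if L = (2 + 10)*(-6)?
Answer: 393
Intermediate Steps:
L = -72 (L = 12*(-6) = -72)
465 + L = 465 - 72 = 393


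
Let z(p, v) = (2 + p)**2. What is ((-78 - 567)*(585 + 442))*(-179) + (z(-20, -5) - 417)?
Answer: 118572192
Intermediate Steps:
((-78 - 567)*(585 + 442))*(-179) + (z(-20, -5) - 417) = ((-78 - 567)*(585 + 442))*(-179) + ((2 - 20)**2 - 417) = -645*1027*(-179) + ((-18)**2 - 417) = -662415*(-179) + (324 - 417) = 118572285 - 93 = 118572192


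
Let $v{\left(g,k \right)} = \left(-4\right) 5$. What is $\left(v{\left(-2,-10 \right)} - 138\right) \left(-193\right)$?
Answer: $30494$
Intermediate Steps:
$v{\left(g,k \right)} = -20$
$\left(v{\left(-2,-10 \right)} - 138\right) \left(-193\right) = \left(-20 - 138\right) \left(-193\right) = \left(-158\right) \left(-193\right) = 30494$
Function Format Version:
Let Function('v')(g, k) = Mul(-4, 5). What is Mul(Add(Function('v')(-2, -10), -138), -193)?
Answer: 30494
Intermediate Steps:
Function('v')(g, k) = -20
Mul(Add(Function('v')(-2, -10), -138), -193) = Mul(Add(-20, -138), -193) = Mul(-158, -193) = 30494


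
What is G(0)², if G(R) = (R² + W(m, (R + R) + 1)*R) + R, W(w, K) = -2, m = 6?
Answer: 0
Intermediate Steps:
G(R) = R² - R (G(R) = (R² - 2*R) + R = R² - R)
G(0)² = (0*(-1 + 0))² = (0*(-1))² = 0² = 0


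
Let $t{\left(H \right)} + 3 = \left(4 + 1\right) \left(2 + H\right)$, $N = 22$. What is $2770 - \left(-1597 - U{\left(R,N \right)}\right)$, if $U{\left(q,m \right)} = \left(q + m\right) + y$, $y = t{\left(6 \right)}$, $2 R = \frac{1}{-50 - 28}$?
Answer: $\frac{690455}{156} \approx 4426.0$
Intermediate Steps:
$R = - \frac{1}{156}$ ($R = \frac{1}{2 \left(-50 - 28\right)} = \frac{1}{2 \left(-78\right)} = \frac{1}{2} \left(- \frac{1}{78}\right) = - \frac{1}{156} \approx -0.0064103$)
$t{\left(H \right)} = 7 + 5 H$ ($t{\left(H \right)} = -3 + \left(4 + 1\right) \left(2 + H\right) = -3 + 5 \left(2 + H\right) = -3 + \left(10 + 5 H\right) = 7 + 5 H$)
$y = 37$ ($y = 7 + 5 \cdot 6 = 7 + 30 = 37$)
$U{\left(q,m \right)} = 37 + m + q$ ($U{\left(q,m \right)} = \left(q + m\right) + 37 = \left(m + q\right) + 37 = 37 + m + q$)
$2770 - \left(-1597 - U{\left(R,N \right)}\right) = 2770 - \left(-1597 - \left(37 + 22 - \frac{1}{156}\right)\right) = 2770 - \left(-1597 - \frac{9203}{156}\right) = 2770 - - \frac{258335}{156} = 2770 + \frac{258335}{156} = \frac{690455}{156}$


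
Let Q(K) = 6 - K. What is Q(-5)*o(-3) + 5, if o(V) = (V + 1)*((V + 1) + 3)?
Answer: -17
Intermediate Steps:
o(V) = (1 + V)*(4 + V) (o(V) = (1 + V)*((1 + V) + 3) = (1 + V)*(4 + V))
Q(-5)*o(-3) + 5 = (6 - 1*(-5))*(4 + (-3)² + 5*(-3)) + 5 = (6 + 5)*(4 + 9 - 15) + 5 = 11*(-2) + 5 = -22 + 5 = -17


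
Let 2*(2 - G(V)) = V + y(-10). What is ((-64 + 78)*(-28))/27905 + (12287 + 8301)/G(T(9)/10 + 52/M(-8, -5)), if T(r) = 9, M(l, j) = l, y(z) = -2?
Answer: 2872529332/809245 ≈ 3549.6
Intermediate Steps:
G(V) = 3 - V/2 (G(V) = 2 - (V - 2)/2 = 2 - (-2 + V)/2 = 2 + (1 - V/2) = 3 - V/2)
((-64 + 78)*(-28))/27905 + (12287 + 8301)/G(T(9)/10 + 52/M(-8, -5)) = ((-64 + 78)*(-28))/27905 + (12287 + 8301)/(3 - (9/10 + 52/(-8))/2) = (14*(-28))*(1/27905) + 20588/(3 - (9*(⅒) + 52*(-⅛))/2) = -392*1/27905 + 20588/(3 - (9/10 - 13/2)/2) = -392/27905 + 20588/(3 - ½*(-28/5)) = -392/27905 + 20588/(3 + 14/5) = -392/27905 + 20588/(29/5) = -392/27905 + 20588*(5/29) = -392/27905 + 102940/29 = 2872529332/809245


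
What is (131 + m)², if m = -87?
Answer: 1936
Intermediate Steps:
(131 + m)² = (131 - 87)² = 44² = 1936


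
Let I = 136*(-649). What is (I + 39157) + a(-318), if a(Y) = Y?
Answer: -49425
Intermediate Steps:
I = -88264
(I + 39157) + a(-318) = (-88264 + 39157) - 318 = -49107 - 318 = -49425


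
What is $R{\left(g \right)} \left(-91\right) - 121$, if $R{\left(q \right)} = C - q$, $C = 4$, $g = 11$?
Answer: $516$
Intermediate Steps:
$R{\left(q \right)} = 4 - q$
$R{\left(g \right)} \left(-91\right) - 121 = \left(4 - 11\right) \left(-91\right) - 121 = \left(-7\right) \left(-91\right) - 121 = 637 - 121 = 516$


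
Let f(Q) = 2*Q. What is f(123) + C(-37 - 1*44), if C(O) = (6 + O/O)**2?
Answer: 295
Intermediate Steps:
C(O) = 49 (C(O) = (6 + 1)**2 = 7**2 = 49)
f(123) + C(-37 - 1*44) = 2*123 + 49 = 246 + 49 = 295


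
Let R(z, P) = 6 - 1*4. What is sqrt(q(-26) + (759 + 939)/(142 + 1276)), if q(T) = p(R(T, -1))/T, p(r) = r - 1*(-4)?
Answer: 9*sqrt(1013870)/9217 ≈ 0.98320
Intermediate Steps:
R(z, P) = 2 (R(z, P) = 6 - 4 = 2)
p(r) = 4 + r (p(r) = r + 4 = 4 + r)
q(T) = 6/T (q(T) = (4 + 2)/T = 6/T)
sqrt(q(-26) + (759 + 939)/(142 + 1276)) = sqrt(6/(-26) + (759 + 939)/(142 + 1276)) = sqrt(6*(-1/26) + 1698/1418) = sqrt(-3/13 + 1698*(1/1418)) = sqrt(-3/13 + 849/709) = sqrt(8910/9217) = 9*sqrt(1013870)/9217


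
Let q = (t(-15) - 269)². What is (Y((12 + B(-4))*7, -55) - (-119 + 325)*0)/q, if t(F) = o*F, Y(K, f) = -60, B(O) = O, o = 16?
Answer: -60/259081 ≈ -0.00023159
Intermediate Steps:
t(F) = 16*F
q = 259081 (q = (16*(-15) - 269)² = (-240 - 269)² = (-509)² = 259081)
(Y((12 + B(-4))*7, -55) - (-119 + 325)*0)/q = (-60 - (-119 + 325)*0)/259081 = (-60 - 206*0)*(1/259081) = (-60 - 1*0)*(1/259081) = (-60 + 0)*(1/259081) = -60*1/259081 = -60/259081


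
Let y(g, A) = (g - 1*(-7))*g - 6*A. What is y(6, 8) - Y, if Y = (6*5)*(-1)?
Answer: 60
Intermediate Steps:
y(g, A) = -6*A + g*(7 + g) (y(g, A) = (g + 7)*g - 6*A = (7 + g)*g - 6*A = g*(7 + g) - 6*A = -6*A + g*(7 + g))
Y = -30 (Y = 30*(-1) = -30)
y(6, 8) - Y = (6² - 6*8 + 7*6) - 1*(-30) = (36 - 48 + 42) + 30 = 30 + 30 = 60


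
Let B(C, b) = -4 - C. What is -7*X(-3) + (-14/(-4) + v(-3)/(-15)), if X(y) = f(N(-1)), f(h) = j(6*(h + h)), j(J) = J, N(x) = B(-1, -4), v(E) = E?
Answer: 2557/10 ≈ 255.70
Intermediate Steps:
N(x) = -3 (N(x) = -4 - 1*(-1) = -4 + 1 = -3)
f(h) = 12*h (f(h) = 6*(h + h) = 6*(2*h) = 12*h)
X(y) = -36 (X(y) = 12*(-3) = -36)
-7*X(-3) + (-14/(-4) + v(-3)/(-15)) = -7*(-36) + (-14/(-4) - 3/(-15)) = 252 + (-14*(-¼) - 3*(-1/15)) = 252 + (7/2 + ⅕) = 252 + 37/10 = 2557/10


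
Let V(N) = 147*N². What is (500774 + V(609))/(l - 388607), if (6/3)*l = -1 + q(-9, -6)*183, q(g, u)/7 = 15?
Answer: -55020281/379000 ≈ -145.17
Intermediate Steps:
q(g, u) = 105 (q(g, u) = 7*15 = 105)
l = 9607 (l = (-1 + 105*183)/2 = (-1 + 19215)/2 = (½)*19214 = 9607)
(500774 + V(609))/(l - 388607) = (500774 + 147*609²)/(9607 - 388607) = (500774 + 147*370881)/(-379000) = (500774 + 54519507)*(-1/379000) = 55020281*(-1/379000) = -55020281/379000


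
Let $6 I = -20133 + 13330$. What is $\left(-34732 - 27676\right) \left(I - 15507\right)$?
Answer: $\frac{3115563380}{3} \approx 1.0385 \cdot 10^{9}$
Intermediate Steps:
$I = - \frac{6803}{6}$ ($I = \frac{-20133 + 13330}{6} = \frac{1}{6} \left(-6803\right) = - \frac{6803}{6} \approx -1133.8$)
$\left(-34732 - 27676\right) \left(I - 15507\right) = \left(-34732 - 27676\right) \left(- \frac{6803}{6} - 15507\right) = \left(-62408\right) \left(- \frac{99845}{6}\right) = \frac{3115563380}{3}$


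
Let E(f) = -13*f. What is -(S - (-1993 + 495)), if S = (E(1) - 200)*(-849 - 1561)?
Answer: -514828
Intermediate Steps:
S = 513330 (S = (-13*1 - 200)*(-849 - 1561) = (-13 - 200)*(-2410) = -213*(-2410) = 513330)
-(S - (-1993 + 495)) = -(513330 - (-1993 + 495)) = -(513330 - 1*(-1498)) = -(513330 + 1498) = -1*514828 = -514828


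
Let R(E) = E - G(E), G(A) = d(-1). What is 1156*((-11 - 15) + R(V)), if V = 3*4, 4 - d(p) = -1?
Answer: -21964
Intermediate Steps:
d(p) = 5 (d(p) = 4 - 1*(-1) = 4 + 1 = 5)
G(A) = 5
V = 12
R(E) = -5 + E (R(E) = E - 1*5 = E - 5 = -5 + E)
1156*((-11 - 15) + R(V)) = 1156*((-11 - 15) + (-5 + 12)) = 1156*(-26 + 7) = 1156*(-19) = -21964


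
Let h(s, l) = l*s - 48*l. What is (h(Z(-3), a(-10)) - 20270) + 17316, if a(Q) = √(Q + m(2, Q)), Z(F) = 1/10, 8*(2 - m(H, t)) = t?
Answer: -2954 - 1437*I*√3/20 ≈ -2954.0 - 124.45*I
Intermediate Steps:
m(H, t) = 2 - t/8
Z(F) = ⅒
a(Q) = √(2 + 7*Q/8) (a(Q) = √(Q + (2 - Q/8)) = √(2 + 7*Q/8))
h(s, l) = -48*l + l*s
(h(Z(-3), a(-10)) - 20270) + 17316 = ((√(32 + 14*(-10))/4)*(-48 + ⅒) - 20270) + 17316 = ((√(32 - 140)/4)*(-479/10) - 20270) + 17316 = ((√(-108)/4)*(-479/10) - 20270) + 17316 = (((6*I*√3)/4)*(-479/10) - 20270) + 17316 = ((3*I*√3/2)*(-479/10) - 20270) + 17316 = (-1437*I*√3/20 - 20270) + 17316 = (-20270 - 1437*I*√3/20) + 17316 = -2954 - 1437*I*√3/20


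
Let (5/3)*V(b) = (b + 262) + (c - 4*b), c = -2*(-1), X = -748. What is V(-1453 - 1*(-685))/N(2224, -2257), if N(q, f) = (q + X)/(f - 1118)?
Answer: -144450/41 ≈ -3523.2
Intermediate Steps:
N(q, f) = (-748 + q)/(-1118 + f) (N(q, f) = (q - 748)/(f - 1118) = (-748 + q)/(-1118 + f))
c = 2
V(b) = 792/5 - 9*b/5 (V(b) = 3*((b + 262) + (2 - 4*b))/5 = 3*((262 + b) + (2 - 4*b))/5 = 3*(264 - 3*b)/5 = 792/5 - 9*b/5)
V(-1453 - 1*(-685))/N(2224, -2257) = (792/5 - 9*(-1453 - 1*(-685))/5)/(((-748 + 2224)/(-1118 - 2257))) = (792/5 - 9*(-1453 + 685)/5)/((1476/(-3375))) = (792/5 - 9/5*(-768))/((-1/3375*1476)) = (792/5 + 6912/5)/(-164/375) = (7704/5)*(-375/164) = -144450/41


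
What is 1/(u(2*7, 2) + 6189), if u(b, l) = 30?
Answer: 1/6219 ≈ 0.00016080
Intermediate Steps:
1/(u(2*7, 2) + 6189) = 1/(30 + 6189) = 1/6219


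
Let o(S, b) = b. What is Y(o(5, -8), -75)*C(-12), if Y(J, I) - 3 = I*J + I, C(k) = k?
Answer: -6336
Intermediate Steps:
Y(J, I) = 3 + I + I*J (Y(J, I) = 3 + (I*J + I) = 3 + (I + I*J) = 3 + I + I*J)
Y(o(5, -8), -75)*C(-12) = (3 - 75 - 75*(-8))*(-12) = (3 - 75 + 600)*(-12) = 528*(-12) = -6336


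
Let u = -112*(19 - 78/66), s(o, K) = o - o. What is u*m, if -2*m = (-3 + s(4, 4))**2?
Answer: 98784/11 ≈ 8980.4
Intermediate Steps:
s(o, K) = 0
m = -9/2 (m = -(-3 + 0)**2/2 = -1/2*(-3)**2 = -1/2*9 = -9/2 ≈ -4.5000)
u = -21952/11 (u = -112*(19 - 78*1/66) = -112*(19 - 13/11) = -112*196/11 = -21952/11 ≈ -1995.6)
u*m = -21952/11*(-9/2) = 98784/11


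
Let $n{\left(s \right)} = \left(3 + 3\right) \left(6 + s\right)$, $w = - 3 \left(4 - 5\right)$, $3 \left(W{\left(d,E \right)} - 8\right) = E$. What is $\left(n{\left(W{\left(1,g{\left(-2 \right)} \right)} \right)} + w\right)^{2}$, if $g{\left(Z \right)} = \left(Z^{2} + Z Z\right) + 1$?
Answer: $11025$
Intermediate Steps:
$g{\left(Z \right)} = 1 + 2 Z^{2}$ ($g{\left(Z \right)} = \left(Z^{2} + Z^{2}\right) + 1 = 2 Z^{2} + 1 = 1 + 2 Z^{2}$)
$W{\left(d,E \right)} = 8 + \frac{E}{3}$
$w = 3$ ($w = \left(-3\right) \left(-1\right) = 3$)
$n{\left(s \right)} = 36 + 6 s$ ($n{\left(s \right)} = 6 \left(6 + s\right) = 36 + 6 s$)
$\left(n{\left(W{\left(1,g{\left(-2 \right)} \right)} \right)} + w\right)^{2} = \left(\left(36 + 6 \left(8 + \frac{1 + 2 \left(-2\right)^{2}}{3}\right)\right) + 3\right)^{2} = \left(\left(36 + 6 \left(8 + \frac{1 + 2 \cdot 4}{3}\right)\right) + 3\right)^{2} = \left(\left(36 + 6 \left(8 + \frac{1 + 8}{3}\right)\right) + 3\right)^{2} = \left(\left(36 + 6 \left(8 + \frac{1}{3} \cdot 9\right)\right) + 3\right)^{2} = \left(\left(36 + 6 \left(8 + 3\right)\right) + 3\right)^{2} = \left(\left(36 + 6 \cdot 11\right) + 3\right)^{2} = \left(\left(36 + 66\right) + 3\right)^{2} = \left(102 + 3\right)^{2} = 105^{2} = 11025$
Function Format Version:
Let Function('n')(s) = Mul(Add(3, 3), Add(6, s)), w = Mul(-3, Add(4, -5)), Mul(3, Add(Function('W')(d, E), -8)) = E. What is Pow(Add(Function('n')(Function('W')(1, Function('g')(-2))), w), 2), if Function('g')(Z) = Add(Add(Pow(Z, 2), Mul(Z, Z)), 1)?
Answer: 11025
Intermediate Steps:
Function('g')(Z) = Add(1, Mul(2, Pow(Z, 2))) (Function('g')(Z) = Add(Add(Pow(Z, 2), Pow(Z, 2)), 1) = Add(Mul(2, Pow(Z, 2)), 1) = Add(1, Mul(2, Pow(Z, 2))))
Function('W')(d, E) = Add(8, Mul(Rational(1, 3), E))
w = 3 (w = Mul(-3, -1) = 3)
Function('n')(s) = Add(36, Mul(6, s)) (Function('n')(s) = Mul(6, Add(6, s)) = Add(36, Mul(6, s)))
Pow(Add(Function('n')(Function('W')(1, Function('g')(-2))), w), 2) = Pow(Add(Add(36, Mul(6, Add(8, Mul(Rational(1, 3), Add(1, Mul(2, Pow(-2, 2))))))), 3), 2) = Pow(Add(Add(36, Mul(6, Add(8, Mul(Rational(1, 3), Add(1, Mul(2, 4)))))), 3), 2) = Pow(Add(Add(36, Mul(6, Add(8, Mul(Rational(1, 3), Add(1, 8))))), 3), 2) = Pow(Add(Add(36, Mul(6, Add(8, Mul(Rational(1, 3), 9)))), 3), 2) = Pow(Add(Add(36, Mul(6, Add(8, 3))), 3), 2) = Pow(Add(Add(36, Mul(6, 11)), 3), 2) = Pow(Add(Add(36, 66), 3), 2) = Pow(Add(102, 3), 2) = Pow(105, 2) = 11025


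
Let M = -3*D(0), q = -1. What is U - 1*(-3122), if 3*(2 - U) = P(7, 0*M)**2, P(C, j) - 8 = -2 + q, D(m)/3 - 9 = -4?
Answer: 9347/3 ≈ 3115.7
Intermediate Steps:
D(m) = 15 (D(m) = 27 + 3*(-4) = 27 - 12 = 15)
M = -45 (M = -3*15 = -45)
P(C, j) = 5 (P(C, j) = 8 + (-2 - 1) = 8 - 3 = 5)
U = -19/3 (U = 2 - 1/3*5**2 = 2 - 1/3*25 = 2 - 25/3 = -19/3 ≈ -6.3333)
U - 1*(-3122) = -19/3 - 1*(-3122) = -19/3 + 3122 = 9347/3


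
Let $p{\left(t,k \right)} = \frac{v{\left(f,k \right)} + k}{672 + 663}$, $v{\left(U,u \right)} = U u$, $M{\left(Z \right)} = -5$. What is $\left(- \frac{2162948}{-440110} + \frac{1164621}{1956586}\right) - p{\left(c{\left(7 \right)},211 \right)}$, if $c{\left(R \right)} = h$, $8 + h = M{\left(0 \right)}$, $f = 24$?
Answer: $\frac{179160967529723}{114958594105410} \approx 1.5585$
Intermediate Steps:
$h = -13$ ($h = -8 - 5 = -13$)
$c{\left(R \right)} = -13$
$p{\left(t,k \right)} = \frac{5 k}{267}$ ($p{\left(t,k \right)} = \frac{24 k + k}{672 + 663} = \frac{25 k}{1335} = 25 k \frac{1}{1335} = \frac{5 k}{267}$)
$\left(- \frac{2162948}{-440110} + \frac{1164621}{1956586}\right) - p{\left(c{\left(7 \right)},211 \right)} = \left(- \frac{2162948}{-440110} + \frac{1164621}{1956586}\right) - \frac{5}{267} \cdot 211 = \left(\left(-2162948\right) \left(- \frac{1}{440110}\right) + 1164621 \cdot \frac{1}{1956586}\right) - \frac{1055}{267} = \left(\frac{1081474}{220055} + \frac{1164621}{1956586}\right) - \frac{1055}{267} = \frac{2372277561919}{430556532230} - \frac{1055}{267} = \frac{179160967529723}{114958594105410}$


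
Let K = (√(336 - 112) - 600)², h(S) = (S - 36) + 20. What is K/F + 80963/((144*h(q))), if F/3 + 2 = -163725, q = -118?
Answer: -15572789869/3159276192 + 1600*√14/163727 ≈ -4.8927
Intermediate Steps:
F = -491181 (F = -6 + 3*(-163725) = -6 - 491175 = -491181)
h(S) = -16 + S (h(S) = (-36 + S) + 20 = -16 + S)
K = (-600 + 4*√14)² (K = (√224 - 600)² = (4*√14 - 600)² = (-600 + 4*√14)² ≈ 3.4226e+5)
K/F + 80963/((144*h(q))) = (360224 - 4800*√14)/(-491181) + 80963/((144*(-16 - 118))) = (360224 - 4800*√14)*(-1/491181) + 80963/((144*(-134))) = (-360224/491181 + 1600*√14/163727) + 80963/(-19296) = (-360224/491181 + 1600*√14/163727) + 80963*(-1/19296) = (-360224/491181 + 1600*√14/163727) - 80963/19296 = -15572789869/3159276192 + 1600*√14/163727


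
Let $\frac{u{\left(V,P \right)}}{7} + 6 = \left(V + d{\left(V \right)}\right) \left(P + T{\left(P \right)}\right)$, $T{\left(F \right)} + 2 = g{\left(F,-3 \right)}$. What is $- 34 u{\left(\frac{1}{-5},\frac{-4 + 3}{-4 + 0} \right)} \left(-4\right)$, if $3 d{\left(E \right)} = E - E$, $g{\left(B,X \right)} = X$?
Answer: $- \frac{24038}{5} \approx -4807.6$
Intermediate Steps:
$d{\left(E \right)} = 0$ ($d{\left(E \right)} = \frac{E - E}{3} = \frac{1}{3} \cdot 0 = 0$)
$T{\left(F \right)} = -5$ ($T{\left(F \right)} = -2 - 3 = -5$)
$u{\left(V,P \right)} = -42 + 7 V \left(-5 + P\right)$ ($u{\left(V,P \right)} = -42 + 7 \left(V + 0\right) \left(P - 5\right) = -42 + 7 V \left(-5 + P\right)$)
$- 34 u{\left(\frac{1}{-5},\frac{-4 + 3}{-4 + 0} \right)} \left(-4\right) = - 34 \left(-42 - \frac{35}{-5} + \frac{7 \frac{-4 + 3}{-4 + 0}}{-5}\right) \left(-4\right) = - 34 \left(-42 - -7 + 7 \left(- \frac{1}{-4}\right) \left(- \frac{1}{5}\right)\right) \left(-4\right) = - 34 \left(-42 + 7 + 7 \left(\left(-1\right) \left(- \frac{1}{4}\right)\right) \left(- \frac{1}{5}\right)\right) \left(-4\right) = - 34 \left(-42 + 7 + 7 \cdot \frac{1}{4} \left(- \frac{1}{5}\right)\right) \left(-4\right) = - 34 \left(-42 + 7 - \frac{7}{20}\right) \left(-4\right) = \left(-34\right) \left(- \frac{707}{20}\right) \left(-4\right) = \frac{12019}{10} \left(-4\right) = - \frac{24038}{5}$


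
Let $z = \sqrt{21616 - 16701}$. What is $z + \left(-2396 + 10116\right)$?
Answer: $7720 + \sqrt{4915} \approx 7790.1$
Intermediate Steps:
$z = \sqrt{4915} \approx 70.107$
$z + \left(-2396 + 10116\right) = \sqrt{4915} + \left(-2396 + 10116\right) = \sqrt{4915} + 7720 = 7720 + \sqrt{4915}$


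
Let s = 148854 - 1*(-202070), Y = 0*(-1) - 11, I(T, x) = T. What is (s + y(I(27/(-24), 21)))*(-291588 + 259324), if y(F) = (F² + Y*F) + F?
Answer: -90580925921/8 ≈ -1.1323e+10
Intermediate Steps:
Y = -11 (Y = 0 - 11 = -11)
s = 350924 (s = 148854 + 202070 = 350924)
y(F) = F² - 10*F (y(F) = (F² - 11*F) + F = F² - 10*F)
(s + y(I(27/(-24), 21)))*(-291588 + 259324) = (350924 + (27/(-24))*(-10 + 27/(-24)))*(-291588 + 259324) = (350924 + (27*(-1/24))*(-10 + 27*(-1/24)))*(-32264) = (350924 - 9*(-10 - 9/8)/8)*(-32264) = (350924 - 9/8*(-89/8))*(-32264) = (350924 + 801/64)*(-32264) = (22459937/64)*(-32264) = -90580925921/8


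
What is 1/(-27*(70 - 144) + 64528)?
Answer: 1/66526 ≈ 1.5032e-5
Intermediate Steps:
1/(-27*(70 - 144) + 64528) = 1/(-27*(-74) + 64528) = 1/(1998 + 64528) = 1/66526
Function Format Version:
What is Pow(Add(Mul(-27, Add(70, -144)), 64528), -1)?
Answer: Rational(1, 66526) ≈ 1.5032e-5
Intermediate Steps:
Pow(Add(Mul(-27, Add(70, -144)), 64528), -1) = Pow(Add(Mul(-27, -74), 64528), -1) = Pow(Add(1998, 64528), -1) = Pow(66526, -1) = Rational(1, 66526)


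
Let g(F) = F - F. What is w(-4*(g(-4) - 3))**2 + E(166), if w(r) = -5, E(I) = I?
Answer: 191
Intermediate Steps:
g(F) = 0
w(-4*(g(-4) - 3))**2 + E(166) = (-5)**2 + 166 = 25 + 166 = 191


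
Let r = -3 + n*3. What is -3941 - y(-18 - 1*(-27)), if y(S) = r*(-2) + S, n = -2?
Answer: -3968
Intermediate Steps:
r = -9 (r = -3 - 2*3 = -3 - 6 = -9)
y(S) = 18 + S (y(S) = -9*(-2) + S = 18 + S)
-3941 - y(-18 - 1*(-27)) = -3941 - (18 + (-18 - 1*(-27))) = -3941 - (18 + (-18 + 27)) = -3941 - (18 + 9) = -3941 - 1*27 = -3941 - 27 = -3968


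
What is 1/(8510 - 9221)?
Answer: -1/711 ≈ -0.0014065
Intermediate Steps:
1/(8510 - 9221) = 1/(-711) = -1/711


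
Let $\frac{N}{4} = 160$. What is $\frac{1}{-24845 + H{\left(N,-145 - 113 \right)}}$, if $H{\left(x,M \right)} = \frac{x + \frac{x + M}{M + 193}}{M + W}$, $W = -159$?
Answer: $- \frac{27105}{673464943} \approx -4.0247 \cdot 10^{-5}$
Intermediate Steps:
$N = 640$ ($N = 4 \cdot 160 = 640$)
$H{\left(x,M \right)} = \frac{x + \frac{M + x}{193 + M}}{-159 + M}$ ($H{\left(x,M \right)} = \frac{x + \frac{x + M}{M + 193}}{M - 159} = \frac{x + \frac{M + x}{193 + M}}{-159 + M}$)
$\frac{1}{-24845 + H{\left(N,-145 - 113 \right)}} = \frac{1}{-24845 + \frac{\left(-145 - 113\right) + 194 \cdot 640 + \left(-145 - 113\right) 640}{-30687 + \left(-145 - 113\right)^{2} + 34 \left(-145 - 113\right)}} = \frac{1}{-24845 + \frac{-258 + 124160 - 165120}{-30687 + \left(-258\right)^{2} + 34 \left(-258\right)}} = \frac{1}{-24845 + \frac{-258 + 124160 - 165120}{-30687 + 66564 - 8772}} = \frac{1}{-24845 + \frac{1}{27105} \left(-41218\right)} = \frac{1}{-24845 - \frac{41218}{27105}} = \frac{1}{- \frac{673464943}{27105}} = - \frac{27105}{673464943}$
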